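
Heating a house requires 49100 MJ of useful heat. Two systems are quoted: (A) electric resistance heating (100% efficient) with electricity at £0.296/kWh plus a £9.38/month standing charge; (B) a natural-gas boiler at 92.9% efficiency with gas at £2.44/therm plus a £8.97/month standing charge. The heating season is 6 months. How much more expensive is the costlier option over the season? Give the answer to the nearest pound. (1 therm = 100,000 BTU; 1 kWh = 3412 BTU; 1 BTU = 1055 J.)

£2818

Heat load = 49100 MJ = 49,100,000,000 J / 1055 = 46,540,284 BTU
Gas: input = 46,540,284 / 0.929 = 50,097,184 BTU = 501 therm → 501 × £2.44 = £1,222.37; + 6 × £8.97 standing = £1,276.19
Electric: 46,540,284 BTU / 3412 = 13,640 kWh → × £0.296 = £4,037.49; + 6 × £9.38 standing = £4,093.77
Difference = |£1,276.19 − £4,093.77| = £2,817.58 ≈ £2818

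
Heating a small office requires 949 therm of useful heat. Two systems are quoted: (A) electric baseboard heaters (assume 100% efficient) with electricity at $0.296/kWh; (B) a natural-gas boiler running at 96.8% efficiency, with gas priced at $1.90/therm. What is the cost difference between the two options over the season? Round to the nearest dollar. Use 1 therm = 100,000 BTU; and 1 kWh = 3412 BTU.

Heat load = 949 therm × 100,000 = 94,900,000 BTU
Gas: input = 94,900,000 / 0.968 = 98,037,190 BTU = 980.4 therm → 980.4 × $1.90 = $1,862.71
Electric: 94,900,000 BTU / 3412 = 27,810 kWh → × $0.296 = $8,232.83
Difference = |$1,862.71 − $8,232.83| = $6,370.12 ≈ $6370

$6370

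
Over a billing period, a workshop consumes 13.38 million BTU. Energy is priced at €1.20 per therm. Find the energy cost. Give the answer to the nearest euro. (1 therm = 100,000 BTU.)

13.38 million BTU × (10 therm/million BTU) = 133.8 therm
Cost = 133.8 therm × €1.20/therm = €160.56 ≈ €161

€161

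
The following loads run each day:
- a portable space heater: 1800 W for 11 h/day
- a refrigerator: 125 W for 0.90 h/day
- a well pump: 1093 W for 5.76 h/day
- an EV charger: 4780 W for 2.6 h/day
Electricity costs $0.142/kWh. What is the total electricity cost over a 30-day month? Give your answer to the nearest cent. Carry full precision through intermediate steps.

portable space heater: 1800 W × 11 h × 30 d = 594,000 Wh = 594 kWh
refrigerator: 125 W × 0.90 h × 30 d = 3,375 Wh = 3.375 kWh
well pump: 1093 W × 5.76 h × 30 d = 188,870 Wh = 188.9 kWh
EV charger: 4780 W × 2.6 h × 30 d = 372,840 Wh = 372.8 kWh
Total energy = 594 + 3.375 + 188.9 + 372.8 = 1,159 kWh
Cost = 1,159 kWh × $0.142 = $164.59

$164.59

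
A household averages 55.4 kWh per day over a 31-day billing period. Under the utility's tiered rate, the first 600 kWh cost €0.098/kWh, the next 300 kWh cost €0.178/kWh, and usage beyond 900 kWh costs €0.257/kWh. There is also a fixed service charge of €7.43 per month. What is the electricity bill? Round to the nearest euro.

Usage = 55.4 kWh/day × 31 days = 1717.4 kWh
First 600 kWh × €0.098 = €58.80
Next 300 kWh × €0.178 = €53.40
Remaining 817.4 kWh × €0.257 = €210.07
Energy charge = €322.27; + service €7.43 = €329.70 ≈ €330

€330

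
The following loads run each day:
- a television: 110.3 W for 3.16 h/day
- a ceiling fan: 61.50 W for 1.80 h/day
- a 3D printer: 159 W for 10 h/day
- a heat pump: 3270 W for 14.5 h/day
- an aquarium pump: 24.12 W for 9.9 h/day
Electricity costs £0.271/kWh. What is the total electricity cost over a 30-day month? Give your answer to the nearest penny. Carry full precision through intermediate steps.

£404.09

television: 110.3 W × 3.16 h × 30 d = 10,456 Wh = 10.46 kWh
ceiling fan: 61.50 W × 1.80 h × 30 d = 3,321 Wh = 3.321 kWh
3D printer: 159 W × 10 h × 30 d = 47,700 Wh = 47.7 kWh
heat pump: 3270 W × 14.5 h × 30 d = 1,422,450 Wh = 1,422 kWh
aquarium pump: 24.12 W × 9.9 h × 30 d = 7,164 Wh = 7.164 kWh
Total energy = 10.46 + 3.321 + 47.7 + 1,422 + 7.164 = 1,491 kWh
Cost = 1,491 kWh × £0.271 = £404.09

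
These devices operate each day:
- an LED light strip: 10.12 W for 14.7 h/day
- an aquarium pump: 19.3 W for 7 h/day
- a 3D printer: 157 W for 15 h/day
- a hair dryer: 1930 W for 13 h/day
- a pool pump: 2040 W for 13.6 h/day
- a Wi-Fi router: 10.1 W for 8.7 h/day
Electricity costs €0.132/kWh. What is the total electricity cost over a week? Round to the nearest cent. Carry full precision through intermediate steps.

€51.34

LED light strip: 10.12 W × 14.7 h × 7 d = 1,041 Wh = 1.041 kWh
aquarium pump: 19.3 W × 7 h × 7 d = 946 Wh = 0.9457 kWh
3D printer: 157 W × 15 h × 7 d = 16,485 Wh = 16.48 kWh
hair dryer: 1930 W × 13 h × 7 d = 175,630 Wh = 175.6 kWh
pool pump: 2040 W × 13.6 h × 7 d = 194,208 Wh = 194.2 kWh
Wi-Fi router: 10.1 W × 8.7 h × 7 d = 615 Wh = 0.6151 kWh
Total energy = 1.041 + 0.9457 + 16.48 + 175.6 + 194.2 + 0.6151 = 388.9 kWh
Cost = 388.9 kWh × €0.132 = €51.34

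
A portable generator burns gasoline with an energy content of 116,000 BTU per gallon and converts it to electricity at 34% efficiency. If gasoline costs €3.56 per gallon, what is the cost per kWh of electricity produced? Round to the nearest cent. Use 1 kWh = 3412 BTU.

€0.31

Electrical output per gallon = 116,000 BTU × 0.34 / 3412 BTU/kWh = 11.56 kWh
Cost per kWh = €3.56 / 11.56 kWh = €0.308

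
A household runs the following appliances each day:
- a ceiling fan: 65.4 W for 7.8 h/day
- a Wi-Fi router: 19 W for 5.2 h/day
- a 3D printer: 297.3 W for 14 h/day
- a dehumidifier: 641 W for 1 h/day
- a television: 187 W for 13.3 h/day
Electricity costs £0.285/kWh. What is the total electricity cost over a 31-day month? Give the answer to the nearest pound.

ceiling fan: 65.4 W × 7.8 h × 31 d = 15,814 Wh = 15.81 kWh
Wi-Fi router: 19 W × 5.2 h × 31 d = 3,063 Wh = 3.063 kWh
3D printer: 297.3 W × 14 h × 31 d = 129,028 Wh = 129 kWh
dehumidifier: 641 W × 1 h × 31 d = 19,871 Wh = 19.87 kWh
television: 187 W × 13.3 h × 31 d = 77,100 Wh = 77.1 kWh
Total energy = 15.81 + 3.063 + 129 + 19.87 + 77.1 = 244.9 kWh
Cost = 244.9 kWh × £0.285 = £69.79 ≈ £70

£70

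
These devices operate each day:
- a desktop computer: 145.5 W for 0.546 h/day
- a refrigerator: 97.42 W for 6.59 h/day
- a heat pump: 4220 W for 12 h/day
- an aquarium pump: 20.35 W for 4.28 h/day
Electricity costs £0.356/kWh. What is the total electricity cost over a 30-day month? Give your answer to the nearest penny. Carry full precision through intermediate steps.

£549.47

desktop computer: 145.5 W × 0.546 h × 30 d = 2,383 Wh = 2.383 kWh
refrigerator: 97.42 W × 6.59 h × 30 d = 19,260 Wh = 19.26 kWh
heat pump: 4220 W × 12 h × 30 d = 1,519,200 Wh = 1,519 kWh
aquarium pump: 20.35 W × 4.28 h × 30 d = 2,613 Wh = 2.613 kWh
Total energy = 2.383 + 19.26 + 1,519 + 2.613 = 1,543 kWh
Cost = 1,543 kWh × £0.356 = £549.47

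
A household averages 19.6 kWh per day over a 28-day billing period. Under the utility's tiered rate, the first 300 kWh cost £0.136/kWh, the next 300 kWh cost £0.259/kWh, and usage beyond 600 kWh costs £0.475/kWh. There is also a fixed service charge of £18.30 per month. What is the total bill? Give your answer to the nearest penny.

£123.54

Usage = 19.6 kWh/day × 28 days = 548.8 kWh
First 300 kWh × £0.136 = £40.80
Next 248.8 kWh × £0.259 = £64.44
Remaining tier: 0 kWh (not reached)
Energy charge = £105.24; + service £18.30 = £123.54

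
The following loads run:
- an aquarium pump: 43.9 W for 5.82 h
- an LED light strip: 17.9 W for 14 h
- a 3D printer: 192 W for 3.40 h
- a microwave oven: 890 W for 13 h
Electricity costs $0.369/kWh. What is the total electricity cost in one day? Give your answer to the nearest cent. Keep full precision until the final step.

aquarium pump: 43.9 W × 5.82 h = 255 Wh = 0.2555 kWh
LED light strip: 17.9 W × 14 h = 251 Wh = 0.2506 kWh
3D printer: 192 W × 3.40 h = 653 Wh = 0.6528 kWh
microwave oven: 890 W × 13 h = 11,570 Wh = 11.57 kWh
Total energy = 0.2555 + 0.2506 + 0.6528 + 11.57 = 12.73 kWh
Cost = 12.73 kWh × $0.369 = $4.70

$4.70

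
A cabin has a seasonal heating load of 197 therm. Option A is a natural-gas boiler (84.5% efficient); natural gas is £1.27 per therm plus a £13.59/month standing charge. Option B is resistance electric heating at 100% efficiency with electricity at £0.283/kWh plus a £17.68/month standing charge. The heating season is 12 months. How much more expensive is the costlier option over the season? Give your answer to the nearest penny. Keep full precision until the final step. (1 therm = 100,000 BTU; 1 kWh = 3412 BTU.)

Heat load = 197 therm × 100,000 = 19,700,000 BTU
Gas: input = 19,700,000 / 0.845 = 23,313,609 BTU = 233.1 therm → 233.1 × £1.27 = £296.08; + 12 × £13.59 standing = £459.16
Electric: 19,700,000 BTU / 3412 = 5,774 kWh → × £0.283 = £1,633.97; + 12 × £17.68 standing = £1,846.13
Difference = |£459.16 − £1,846.13| = £1,386.97

£1386.97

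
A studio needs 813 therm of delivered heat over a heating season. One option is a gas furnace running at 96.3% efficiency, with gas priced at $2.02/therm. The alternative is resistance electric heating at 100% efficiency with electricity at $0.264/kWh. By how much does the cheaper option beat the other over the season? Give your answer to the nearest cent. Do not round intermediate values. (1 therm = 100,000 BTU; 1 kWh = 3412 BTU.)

Heat load = 813 therm × 100,000 = 81,300,000 BTU
Gas: input = 81,300,000 / 0.963 = 84,423,676 BTU = 844.2 therm → 844.2 × $2.02 = $1,705.36
Electric: 81,300,000 BTU / 3412 = 23,830 kWh → × $0.264 = $6,290.50
Difference = |$1,705.36 − $6,290.50| = $4,585.15

$4585.15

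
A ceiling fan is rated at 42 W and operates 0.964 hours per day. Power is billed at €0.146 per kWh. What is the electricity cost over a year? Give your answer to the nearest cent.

Energy = 42 W × 0.964 h/day × 365 days = 14,778 Wh = 14.78 kWh
Cost = 14.78 kWh × €0.146/kWh = €2.16

€2.16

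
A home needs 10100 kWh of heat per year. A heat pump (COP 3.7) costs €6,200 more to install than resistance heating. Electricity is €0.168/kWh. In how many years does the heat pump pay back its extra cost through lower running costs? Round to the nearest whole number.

Resistance: 10100 kWh × €0.168 = €1,696.80/yr
Heat pump: 10100 / 3.7 = 2730 kWh in → × €0.168 = €458.59/yr
Annual savings = €1,238.21
Payback = €6,200 / €1,238.21 = 5.01 years

5 years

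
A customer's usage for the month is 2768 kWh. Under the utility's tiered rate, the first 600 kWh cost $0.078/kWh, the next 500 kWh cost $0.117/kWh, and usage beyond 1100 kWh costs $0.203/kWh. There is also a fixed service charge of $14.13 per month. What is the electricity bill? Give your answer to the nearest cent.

First 600 kWh × $0.078 = $46.80
Next 500 kWh × $0.117 = $58.50
Remaining 1668 kWh × $0.203 = $338.60
Energy charge = $443.90; + service $14.13 = $458.03

$458.03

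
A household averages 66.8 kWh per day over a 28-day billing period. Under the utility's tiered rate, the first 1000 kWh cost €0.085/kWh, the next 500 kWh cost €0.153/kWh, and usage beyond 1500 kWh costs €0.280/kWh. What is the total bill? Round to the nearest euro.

€265

Usage = 66.8 kWh/day × 28 days = 1870.4 kWh
First 1000 kWh × €0.085 = €85.00
Next 500 kWh × €0.153 = €76.50
Remaining 370.4 kWh × €0.280 = €103.71
Total = €265.21 ≈ €265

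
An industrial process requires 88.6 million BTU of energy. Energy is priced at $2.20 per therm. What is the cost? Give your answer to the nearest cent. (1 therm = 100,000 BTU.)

88.6 million BTU × (10 therm/million BTU) = 886 therm
Cost = 886 therm × $2.20/therm = $1,949.20

$1949.20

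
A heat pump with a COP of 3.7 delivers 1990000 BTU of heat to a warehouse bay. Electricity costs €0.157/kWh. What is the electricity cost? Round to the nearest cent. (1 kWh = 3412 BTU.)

€24.75

Heat delivered = 1,990,000 BTU / 3412 = 583.2 kWh
Electrical input = 583.2 kWh / 3.7 = 157.6 kWh
Cost = 157.6 × €0.157/kWh = €24.75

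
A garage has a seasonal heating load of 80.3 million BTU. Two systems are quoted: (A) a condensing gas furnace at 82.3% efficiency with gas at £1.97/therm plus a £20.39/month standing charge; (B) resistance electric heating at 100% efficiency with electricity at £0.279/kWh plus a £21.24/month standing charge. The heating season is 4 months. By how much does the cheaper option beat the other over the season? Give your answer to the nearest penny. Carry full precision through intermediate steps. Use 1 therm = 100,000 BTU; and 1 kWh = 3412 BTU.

Heat load = 80.3 × 10⁶ BTU = 80,300,000 BTU
Gas: input = 80,300,000 / 0.823 = 97,569,866 BTU = 975.7 therm → 975.7 × £1.97 = £1,922.13; + 4 × £20.39 standing = £2,003.69
Electric: 80,300,000 BTU / 3412 = 23,530 kWh → × £0.279 = £6,566.15; + 4 × £21.24 standing = £6,651.11
Difference = |£2,003.69 − £6,651.11| = £4,647.42

£4647.42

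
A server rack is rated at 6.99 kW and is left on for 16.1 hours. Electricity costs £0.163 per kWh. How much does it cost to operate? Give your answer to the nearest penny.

Energy = 6990 W × 16.1 h = 112,539 Wh = 112.5 kWh
Cost = 112.5 kWh × £0.163/kWh = £18.34

£18.34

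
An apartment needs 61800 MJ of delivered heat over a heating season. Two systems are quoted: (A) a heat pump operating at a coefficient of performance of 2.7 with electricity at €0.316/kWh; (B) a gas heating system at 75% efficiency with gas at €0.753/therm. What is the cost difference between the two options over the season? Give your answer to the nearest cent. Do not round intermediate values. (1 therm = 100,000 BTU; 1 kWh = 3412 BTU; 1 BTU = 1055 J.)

€1421.20

Heat load = 61800 MJ = 61,800,000,000 J / 1055 = 58,578,199 BTU
Gas: input = 58,578,199 / 0.75 = 78,104,265 BTU = 781 therm → 781 × €0.753 = €588.13
Heat pump: 58,578,199 BTU / 3412 = 17,170 kWh heat; / 2.7 = 6,359 kWh in → × €0.316 = €2,009.33
Difference = |€588.13 − €2,009.33| = €1,421.20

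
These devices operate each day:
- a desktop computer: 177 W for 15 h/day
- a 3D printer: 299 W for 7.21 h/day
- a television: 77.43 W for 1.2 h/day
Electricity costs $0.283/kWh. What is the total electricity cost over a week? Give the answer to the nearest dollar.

desktop computer: 177 W × 15 h × 7 d = 18,585 Wh = 18.59 kWh
3D printer: 299 W × 7.21 h × 7 d = 15,091 Wh = 15.09 kWh
television: 77.43 W × 1.2 h × 7 d = 650 Wh = 0.6504 kWh
Total energy = 18.59 + 15.09 + 0.6504 = 34.33 kWh
Cost = 34.33 kWh × $0.283 = $9.71 ≈ $10

$10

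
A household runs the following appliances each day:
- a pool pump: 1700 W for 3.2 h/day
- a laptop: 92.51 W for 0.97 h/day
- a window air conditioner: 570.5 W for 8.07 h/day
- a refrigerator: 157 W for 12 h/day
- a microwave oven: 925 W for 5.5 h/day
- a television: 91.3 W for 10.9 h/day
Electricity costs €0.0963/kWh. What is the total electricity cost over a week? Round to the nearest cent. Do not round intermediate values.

pool pump: 1700 W × 3.2 h × 7 d = 38,080 Wh = 38.08 kWh
laptop: 92.51 W × 0.97 h × 7 d = 628 Wh = 0.6281 kWh
window air conditioner: 570.5 W × 8.07 h × 7 d = 32,228 Wh = 32.23 kWh
refrigerator: 157 W × 12 h × 7 d = 13,188 Wh = 13.19 kWh
microwave oven: 925 W × 5.5 h × 7 d = 35,612 Wh = 35.61 kWh
television: 91.3 W × 10.9 h × 7 d = 6,966 Wh = 6.966 kWh
Total energy = 38.08 + 0.6281 + 32.23 + 13.19 + 35.61 + 6.966 = 126.7 kWh
Cost = 126.7 kWh × €0.0963 = €12.20

€12.20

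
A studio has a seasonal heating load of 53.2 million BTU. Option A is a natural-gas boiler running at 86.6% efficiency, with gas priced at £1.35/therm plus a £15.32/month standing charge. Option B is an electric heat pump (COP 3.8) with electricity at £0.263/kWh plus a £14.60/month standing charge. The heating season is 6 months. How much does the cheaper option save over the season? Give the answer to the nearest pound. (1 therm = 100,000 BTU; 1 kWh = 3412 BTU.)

Heat load = 53.2 × 10⁶ BTU = 53,200,000 BTU
Gas: input = 53,200,000 / 0.866 = 61,431,871 BTU = 614.3 therm → 614.3 × £1.35 = £829.33; + 6 × £15.32 standing = £921.25
Heat pump: 53,200,000 BTU / 3412 = 15,590 kWh heat; / 3.8 = 4,103 kWh in → × £0.263 = £1,079.13; + 6 × £14.60 standing = £1,166.73
Difference = |£921.25 − £1,166.73| = £245.48 ≈ £245

£245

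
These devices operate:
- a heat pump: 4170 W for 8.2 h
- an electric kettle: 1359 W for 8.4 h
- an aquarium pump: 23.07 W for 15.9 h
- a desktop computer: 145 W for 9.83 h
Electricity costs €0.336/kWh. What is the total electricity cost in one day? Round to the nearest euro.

heat pump: 4170 W × 8.2 h = 34,194 Wh = 34.19 kWh
electric kettle: 1359 W × 8.4 h = 11,416 Wh = 11.42 kWh
aquarium pump: 23.07 W × 15.9 h = 367 Wh = 0.3668 kWh
desktop computer: 145 W × 9.83 h = 1,425 Wh = 1.425 kWh
Total energy = 34.19 + 11.42 + 0.3668 + 1.425 = 47.4 kWh
Cost = 47.4 kWh × €0.336 = €15.93 ≈ €16

€16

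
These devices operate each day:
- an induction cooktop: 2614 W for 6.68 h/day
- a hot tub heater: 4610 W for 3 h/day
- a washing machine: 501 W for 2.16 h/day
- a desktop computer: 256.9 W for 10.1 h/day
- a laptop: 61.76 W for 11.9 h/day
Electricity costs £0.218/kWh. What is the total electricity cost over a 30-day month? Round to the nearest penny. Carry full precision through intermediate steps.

£233.50

induction cooktop: 2614 W × 6.68 h × 30 d = 523,846 Wh = 523.8 kWh
hot tub heater: 4610 W × 3 h × 30 d = 414,900 Wh = 414.9 kWh
washing machine: 501 W × 2.16 h × 30 d = 32,465 Wh = 32.46 kWh
desktop computer: 256.9 W × 10.1 h × 30 d = 77,841 Wh = 77.84 kWh
laptop: 61.76 W × 11.9 h × 30 d = 22,048 Wh = 22.05 kWh
Total energy = 523.8 + 414.9 + 32.46 + 77.84 + 22.05 = 1,071 kWh
Cost = 1,071 kWh × £0.218 = £233.50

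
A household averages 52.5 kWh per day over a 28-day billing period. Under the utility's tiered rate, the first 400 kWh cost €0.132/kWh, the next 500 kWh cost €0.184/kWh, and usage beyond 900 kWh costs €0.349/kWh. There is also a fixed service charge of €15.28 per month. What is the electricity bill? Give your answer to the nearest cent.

€359.01

Usage = 52.5 kWh/day × 28 days = 1470 kWh
First 400 kWh × €0.132 = €52.80
Next 500 kWh × €0.184 = €92.00
Remaining 570 kWh × €0.349 = €198.93
Energy charge = €343.73; + service €15.28 = €359.01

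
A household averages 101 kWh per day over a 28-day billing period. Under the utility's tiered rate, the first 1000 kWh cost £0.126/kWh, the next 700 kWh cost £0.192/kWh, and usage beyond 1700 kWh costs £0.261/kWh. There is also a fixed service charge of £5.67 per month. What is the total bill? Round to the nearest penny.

£560.48

Usage = 101 kWh/day × 28 days = 2828 kWh
First 1000 kWh × £0.126 = £126.00
Next 700 kWh × £0.192 = £134.40
Remaining 1128 kWh × £0.261 = £294.41
Energy charge = £554.81; + service £5.67 = £560.48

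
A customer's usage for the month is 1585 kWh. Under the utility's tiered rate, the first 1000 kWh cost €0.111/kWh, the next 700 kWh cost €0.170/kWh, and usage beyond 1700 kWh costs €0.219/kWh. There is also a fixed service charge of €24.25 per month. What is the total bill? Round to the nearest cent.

€234.70

First 1000 kWh × €0.111 = €111.00
Next 585 kWh × €0.170 = €99.45
Remaining tier: 0 kWh (not reached)
Energy charge = €210.45; + service €24.25 = €234.70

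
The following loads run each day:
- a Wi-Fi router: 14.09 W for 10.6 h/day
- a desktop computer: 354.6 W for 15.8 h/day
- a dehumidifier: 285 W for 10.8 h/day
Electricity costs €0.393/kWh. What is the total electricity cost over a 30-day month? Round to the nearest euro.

Wi-Fi router: 14.09 W × 10.6 h × 30 d = 4,481 Wh = 4.481 kWh
desktop computer: 354.6 W × 15.8 h × 30 d = 168,080 Wh = 168.1 kWh
dehumidifier: 285 W × 10.8 h × 30 d = 92,340 Wh = 92.34 kWh
Total energy = 4.481 + 168.1 + 92.34 = 264.9 kWh
Cost = 264.9 kWh × €0.393 = €104.11 ≈ €104

€104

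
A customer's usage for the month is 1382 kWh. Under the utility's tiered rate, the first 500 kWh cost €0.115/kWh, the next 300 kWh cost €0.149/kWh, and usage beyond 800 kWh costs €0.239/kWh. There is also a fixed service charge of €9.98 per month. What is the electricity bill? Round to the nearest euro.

€251

First 500 kWh × €0.115 = €57.50
Next 300 kWh × €0.149 = €44.70
Remaining 582 kWh × €0.239 = €139.10
Energy charge = €241.30; + service €9.98 = €251.28 ≈ €251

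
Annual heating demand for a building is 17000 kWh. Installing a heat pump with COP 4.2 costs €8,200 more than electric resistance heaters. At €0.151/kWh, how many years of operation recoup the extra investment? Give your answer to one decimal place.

Resistance: 17000 kWh × €0.151 = €2,567.00/yr
Heat pump: 17000 / 4.2 = 4048 kWh in → × €0.151 = €611.19/yr
Annual savings = €1,955.81
Payback = €8,200 / €1,955.81 = 4.19 years

4.2 years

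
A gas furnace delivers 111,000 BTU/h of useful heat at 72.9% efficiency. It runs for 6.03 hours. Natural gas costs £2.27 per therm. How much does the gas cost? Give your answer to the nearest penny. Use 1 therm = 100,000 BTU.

£20.84

Heat delivered = 111,000 BTU/h × 6.03 h = 669,330 BTU
Gas input = 669,330 / 0.729 = 918,148 BTU
= 918,148 / 100,000 = 9.181 therm
Cost = 9.181 × £2.27/therm = £20.84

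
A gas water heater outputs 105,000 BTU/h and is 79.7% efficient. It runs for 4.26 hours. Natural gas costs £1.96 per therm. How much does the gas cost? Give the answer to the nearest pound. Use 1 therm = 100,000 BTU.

£11

Heat delivered = 105,000 BTU/h × 4.26 h = 447,300 BTU
Gas input = 447,300 / 0.797 = 561,230 BTU
= 561,230 / 100,000 = 5.612 therm
Cost = 5.612 × £1.96/therm = £11.00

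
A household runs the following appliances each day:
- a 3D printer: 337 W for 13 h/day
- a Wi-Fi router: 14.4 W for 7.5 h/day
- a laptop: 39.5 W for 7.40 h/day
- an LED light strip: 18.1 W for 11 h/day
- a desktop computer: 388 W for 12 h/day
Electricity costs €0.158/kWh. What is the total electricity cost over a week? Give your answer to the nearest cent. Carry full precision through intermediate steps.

3D printer: 337 W × 13 h × 7 d = 30,667 Wh = 30.67 kWh
Wi-Fi router: 14.4 W × 7.5 h × 7 d = 756 Wh = 0.756 kWh
laptop: 39.5 W × 7.40 h × 7 d = 2,046 Wh = 2.046 kWh
LED light strip: 18.1 W × 11 h × 7 d = 1,394 Wh = 1.394 kWh
desktop computer: 388 W × 12 h × 7 d = 32,592 Wh = 32.59 kWh
Total energy = 30.67 + 0.756 + 2.046 + 1.394 + 32.59 = 67.45 kWh
Cost = 67.45 kWh × €0.158 = €10.66

€10.66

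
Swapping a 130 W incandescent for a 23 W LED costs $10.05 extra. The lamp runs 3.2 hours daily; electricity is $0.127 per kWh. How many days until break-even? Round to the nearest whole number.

231 days

Power saved = 130 − 23 = 107 W
Daily energy saved = 107 W × 3.2 h = 342.4 Wh = 0.3424 kWh
Daily savings = 0.3424 × $0.127 = $0.0435
Payback = $10.05 / $0.0435 per day = 231.1 days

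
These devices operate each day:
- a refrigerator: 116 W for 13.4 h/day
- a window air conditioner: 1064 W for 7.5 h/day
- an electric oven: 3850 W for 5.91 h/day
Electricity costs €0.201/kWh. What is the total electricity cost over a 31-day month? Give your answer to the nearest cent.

refrigerator: 116 W × 13.4 h × 31 d = 48,186 Wh = 48.19 kWh
window air conditioner: 1064 W × 7.5 h × 31 d = 247,380 Wh = 247.4 kWh
electric oven: 3850 W × 5.91 h × 31 d = 705,358 Wh = 705.4 kWh
Total energy = 48.19 + 247.4 + 705.4 = 1,001 kWh
Cost = 1,001 kWh × €0.201 = €201.19

€201.19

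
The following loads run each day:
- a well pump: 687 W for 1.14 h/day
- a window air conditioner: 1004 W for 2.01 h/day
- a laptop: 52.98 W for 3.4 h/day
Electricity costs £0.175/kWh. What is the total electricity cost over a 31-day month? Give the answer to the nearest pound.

well pump: 687 W × 1.14 h × 31 d = 24,279 Wh = 24.28 kWh
window air conditioner: 1004 W × 2.01 h × 31 d = 62,559 Wh = 62.56 kWh
laptop: 52.98 W × 3.4 h × 31 d = 5,584 Wh = 5.584 kWh
Total energy = 24.28 + 62.56 + 5.584 = 92.42 kWh
Cost = 92.42 kWh × £0.175 = £16.17 ≈ £16

£16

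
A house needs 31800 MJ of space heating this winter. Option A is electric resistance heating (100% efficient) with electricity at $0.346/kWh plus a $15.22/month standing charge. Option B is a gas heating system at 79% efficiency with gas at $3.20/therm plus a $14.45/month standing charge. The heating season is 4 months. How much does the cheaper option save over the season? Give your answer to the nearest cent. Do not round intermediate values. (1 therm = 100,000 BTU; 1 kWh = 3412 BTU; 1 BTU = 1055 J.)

$1838.75

Heat load = 31800 MJ = 31,800,000,000 J / 1055 = 30,142,180 BTU
Gas: input = 30,142,180 / 0.79 = 38,154,658 BTU = 381.5 therm → 381.5 × $3.20 = $1,220.95; + 4 × $14.45 standing = $1,278.75
Electric: 30,142,180 BTU / 3412 = 8,834 kWh → × $0.346 = $3,056.62; + 4 × $15.22 standing = $3,117.50
Difference = |$1,278.75 − $3,117.50| = $1,838.75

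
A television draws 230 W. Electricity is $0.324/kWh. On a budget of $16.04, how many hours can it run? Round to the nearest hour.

Energy budget = $16.04 / $0.324 per kWh = 49.51 kWh = 49,506 Wh
Runtime = 49,506 Wh / 230 W = 215.2 h

215 h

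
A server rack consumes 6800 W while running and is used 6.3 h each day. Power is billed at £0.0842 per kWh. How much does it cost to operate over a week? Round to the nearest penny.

£25.25

Energy = 6800 W × 6.3 h/day × 7 days = 299,880 Wh = 299.9 kWh
Cost = 299.9 kWh × £0.0842/kWh = £25.25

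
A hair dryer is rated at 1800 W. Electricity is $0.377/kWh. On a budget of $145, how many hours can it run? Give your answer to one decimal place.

213.7 h

Energy budget = $145 / $0.377 per kWh = 384.6 kWh = 384,615 Wh
Runtime = 384,615 Wh / 1800 W = 213.7 h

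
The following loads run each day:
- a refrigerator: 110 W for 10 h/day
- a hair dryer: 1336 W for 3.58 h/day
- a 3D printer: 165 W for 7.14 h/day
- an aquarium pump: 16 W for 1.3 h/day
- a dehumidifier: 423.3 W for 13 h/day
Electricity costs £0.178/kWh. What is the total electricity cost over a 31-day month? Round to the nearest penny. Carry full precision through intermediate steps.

refrigerator: 110 W × 10 h × 31 d = 34,100 Wh = 34.1 kWh
hair dryer: 1336 W × 3.58 h × 31 d = 148,269 Wh = 148.3 kWh
3D printer: 165 W × 7.14 h × 31 d = 36,521 Wh = 36.52 kWh
aquarium pump: 16 W × 1.3 h × 31 d = 645 Wh = 0.6448 kWh
dehumidifier: 423.3 W × 13 h × 31 d = 170,590 Wh = 170.6 kWh
Total energy = 34.1 + 148.3 + 36.52 + 0.6448 + 170.6 = 390.1 kWh
Cost = 390.1 kWh × £0.178 = £69.44

£69.44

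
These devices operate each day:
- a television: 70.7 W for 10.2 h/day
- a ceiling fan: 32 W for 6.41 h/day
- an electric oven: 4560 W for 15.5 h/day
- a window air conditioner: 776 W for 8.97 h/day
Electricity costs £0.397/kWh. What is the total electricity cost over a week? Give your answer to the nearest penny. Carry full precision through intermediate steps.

television: 70.7 W × 10.2 h × 7 d = 5,048 Wh = 5.048 kWh
ceiling fan: 32 W × 6.41 h × 7 d = 1,436 Wh = 1.436 kWh
electric oven: 4560 W × 15.5 h × 7 d = 494,760 Wh = 494.8 kWh
window air conditioner: 776 W × 8.97 h × 7 d = 48,725 Wh = 48.73 kWh
Total energy = 5.048 + 1.436 + 494.8 + 48.73 = 550 kWh
Cost = 550 kWh × £0.397 = £218.34

£218.34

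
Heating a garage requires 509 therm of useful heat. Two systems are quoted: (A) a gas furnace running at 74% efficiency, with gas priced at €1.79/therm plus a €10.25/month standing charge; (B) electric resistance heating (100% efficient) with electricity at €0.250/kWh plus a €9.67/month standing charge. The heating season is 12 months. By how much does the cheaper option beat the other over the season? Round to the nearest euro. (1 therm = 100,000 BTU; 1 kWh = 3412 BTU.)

€2491

Heat load = 509 therm × 100,000 = 50,900,000 BTU
Gas: input = 50,900,000 / 0.74 = 68,783,784 BTU = 687.8 therm → 687.8 × €1.79 = €1,231.23; + 12 × €10.25 standing = €1,354.23
Electric: 50,900,000 BTU / 3412 = 14,920 kWh → × €0.250 = €3,729.48; + 12 × €9.67 standing = €3,845.52
Difference = |€1,354.23 − €3,845.52| = €2,491.29 ≈ €2491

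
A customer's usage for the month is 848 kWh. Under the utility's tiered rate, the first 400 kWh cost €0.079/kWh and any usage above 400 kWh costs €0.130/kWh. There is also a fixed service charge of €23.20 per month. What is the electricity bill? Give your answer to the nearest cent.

€113.04

First 400 kWh × €0.079 = €31.60
Remaining 448 kWh × €0.130 = €58.24
Energy charge = €89.84; + service €23.20 = €113.04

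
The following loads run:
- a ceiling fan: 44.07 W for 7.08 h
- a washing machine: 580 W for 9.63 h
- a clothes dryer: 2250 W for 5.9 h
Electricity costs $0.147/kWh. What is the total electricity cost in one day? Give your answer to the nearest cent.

$2.82

ceiling fan: 44.07 W × 7.08 h = 312 Wh = 0.312 kWh
washing machine: 580 W × 9.63 h = 5,585 Wh = 5.585 kWh
clothes dryer: 2250 W × 5.9 h = 13,275 Wh = 13.28 kWh
Total energy = 0.312 + 5.585 + 13.28 = 19.17 kWh
Cost = 19.17 kWh × $0.147 = $2.82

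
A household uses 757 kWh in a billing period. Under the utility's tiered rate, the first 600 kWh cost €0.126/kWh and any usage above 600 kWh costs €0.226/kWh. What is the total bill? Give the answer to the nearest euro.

€111

First 600 kWh × €0.126 = €75.60
Remaining 157 kWh × €0.226 = €35.48
Total = €111.08 ≈ €111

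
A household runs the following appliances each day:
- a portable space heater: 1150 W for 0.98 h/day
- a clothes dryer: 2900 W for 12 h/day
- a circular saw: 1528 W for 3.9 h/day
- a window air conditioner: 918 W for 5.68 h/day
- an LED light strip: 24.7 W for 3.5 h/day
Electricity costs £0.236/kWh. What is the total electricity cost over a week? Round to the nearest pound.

£78

portable space heater: 1150 W × 0.98 h × 7 d = 7,889 Wh = 7.889 kWh
clothes dryer: 2900 W × 12 h × 7 d = 243,600 Wh = 243.6 kWh
circular saw: 1528 W × 3.9 h × 7 d = 41,714 Wh = 41.71 kWh
window air conditioner: 918 W × 5.68 h × 7 d = 36,500 Wh = 36.5 kWh
LED light strip: 24.7 W × 3.5 h × 7 d = 605 Wh = 0.6051 kWh
Total energy = 7.889 + 243.6 + 41.71 + 36.5 + 0.6051 = 330.3 kWh
Cost = 330.3 kWh × £0.236 = £77.95 ≈ £78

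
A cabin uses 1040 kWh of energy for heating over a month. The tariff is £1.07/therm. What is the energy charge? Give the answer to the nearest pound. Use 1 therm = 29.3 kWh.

1040 kWh × (0.03413 therm/kWh) = 35.49 therm
Cost = 35.49 therm × £1.07/therm = £37.98 ≈ £38

£38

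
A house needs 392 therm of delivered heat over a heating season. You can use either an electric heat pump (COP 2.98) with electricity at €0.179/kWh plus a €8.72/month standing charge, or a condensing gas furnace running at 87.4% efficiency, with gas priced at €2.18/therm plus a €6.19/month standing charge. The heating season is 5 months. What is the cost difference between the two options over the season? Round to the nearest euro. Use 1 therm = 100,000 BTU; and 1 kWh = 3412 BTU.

Heat load = 392 therm × 100,000 = 39,200,000 BTU
Gas: input = 39,200,000 / 0.874 = 44,851,259 BTU = 448.5 therm → 448.5 × €2.18 = €977.76; + 5 × €6.19 standing = €1,008.71
Heat pump: 39,200,000 BTU / 3412 = 11,490 kWh heat; / 2.98 = 3,855 kWh in → × €0.179 = €690.10; + 5 × €8.72 standing = €733.70
Difference = |€1,008.71 − €733.70| = €275.00

€275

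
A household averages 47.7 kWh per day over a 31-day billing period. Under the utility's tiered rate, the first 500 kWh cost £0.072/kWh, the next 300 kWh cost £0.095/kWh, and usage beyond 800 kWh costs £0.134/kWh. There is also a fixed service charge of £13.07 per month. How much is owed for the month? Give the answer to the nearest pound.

Usage = 47.7 kWh/day × 31 days = 1478.7 kWh
First 500 kWh × £0.072 = £36.00
Next 300 kWh × £0.095 = £28.50
Remaining 678.7 kWh × £0.134 = £90.95
Energy charge = £155.45; + service £13.07 = £168.52 ≈ £169

£169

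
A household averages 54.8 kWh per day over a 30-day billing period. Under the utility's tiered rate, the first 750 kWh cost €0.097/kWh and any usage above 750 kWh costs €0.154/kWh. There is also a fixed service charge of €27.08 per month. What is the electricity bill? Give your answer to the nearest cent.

Usage = 54.8 kWh/day × 30 days = 1644 kWh
First 750 kWh × €0.097 = €72.75
Remaining 894 kWh × €0.154 = €137.68
Energy charge = €210.43; + service €27.08 = €237.51

€237.51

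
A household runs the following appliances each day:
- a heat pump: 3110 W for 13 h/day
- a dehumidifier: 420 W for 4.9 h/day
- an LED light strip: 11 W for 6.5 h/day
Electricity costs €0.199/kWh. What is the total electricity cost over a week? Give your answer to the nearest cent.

heat pump: 3110 W × 13 h × 7 d = 283,010 Wh = 283 kWh
dehumidifier: 420 W × 4.9 h × 7 d = 14,406 Wh = 14.41 kWh
LED light strip: 11 W × 6.5 h × 7 d = 500 Wh = 0.5005 kWh
Total energy = 283 + 14.41 + 0.5005 = 297.9 kWh
Cost = 297.9 kWh × €0.199 = €59.29

€59.29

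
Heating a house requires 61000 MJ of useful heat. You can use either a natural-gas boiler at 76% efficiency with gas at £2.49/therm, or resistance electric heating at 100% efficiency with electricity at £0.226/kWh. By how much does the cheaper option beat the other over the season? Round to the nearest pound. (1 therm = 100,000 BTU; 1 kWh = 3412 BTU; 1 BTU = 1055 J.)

£1935

Heat load = 61000 MJ = 61,000,000,000 J / 1055 = 57,819,905 BTU
Gas: input = 57,819,905 / 0.76 = 76,078,823 BTU = 760.8 therm → 760.8 × £2.49 = £1,894.36
Electric: 57,819,905 BTU / 3412 = 16,950 kWh → × £0.226 = £3,829.81
Difference = |£1,894.36 − £3,829.81| = £1,935.44 ≈ £1935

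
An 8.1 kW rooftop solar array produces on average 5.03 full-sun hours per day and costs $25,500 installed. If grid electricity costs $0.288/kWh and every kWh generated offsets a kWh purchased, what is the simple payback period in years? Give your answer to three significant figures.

Daily generation = 8.1 kW × 5.03 h = 40.74 kWh
Annual generation = 40.74 × 365 = 14871 kWh
Annual savings = 14871 × $0.288 = $4,282.90
Payback = $25,500 / $4,282.90 = 5.95 years

5.95 years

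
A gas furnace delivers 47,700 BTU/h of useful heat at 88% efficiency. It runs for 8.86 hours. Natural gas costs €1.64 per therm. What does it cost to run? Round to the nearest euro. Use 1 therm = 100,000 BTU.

Heat delivered = 47,700 BTU/h × 8.86 h = 422,622 BTU
Gas input = 422,622 / 0.88 = 480,252 BTU
= 480,252 / 100,000 = 4.803 therm
Cost = 4.803 × €1.64/therm = €7.88 ≈ €8

€8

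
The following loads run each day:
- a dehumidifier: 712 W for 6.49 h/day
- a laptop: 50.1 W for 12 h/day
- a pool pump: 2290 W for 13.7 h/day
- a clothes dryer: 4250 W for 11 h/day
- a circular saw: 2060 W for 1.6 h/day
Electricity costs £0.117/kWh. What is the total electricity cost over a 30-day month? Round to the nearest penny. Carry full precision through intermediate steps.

dehumidifier: 712 W × 6.49 h × 30 d = 138,626 Wh = 138.6 kWh
laptop: 50.1 W × 12 h × 30 d = 18,036 Wh = 18.04 kWh
pool pump: 2290 W × 13.7 h × 30 d = 941,190 Wh = 941.2 kWh
clothes dryer: 4250 W × 11 h × 30 d = 1,402,500 Wh = 1,402 kWh
circular saw: 2060 W × 1.6 h × 30 d = 98,880 Wh = 98.88 kWh
Total energy = 138.6 + 18.04 + 941.2 + 1,402 + 98.88 = 2,599 kWh
Cost = 2,599 kWh × £0.117 = £304.11

£304.11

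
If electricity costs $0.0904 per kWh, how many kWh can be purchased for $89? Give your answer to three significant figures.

985 kWh

$89 / $0.0904 per kWh = 984.5 kWh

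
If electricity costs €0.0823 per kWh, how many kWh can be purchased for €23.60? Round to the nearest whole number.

€23.60 / €0.0823 per kWh = 286.8 kWh

287 kWh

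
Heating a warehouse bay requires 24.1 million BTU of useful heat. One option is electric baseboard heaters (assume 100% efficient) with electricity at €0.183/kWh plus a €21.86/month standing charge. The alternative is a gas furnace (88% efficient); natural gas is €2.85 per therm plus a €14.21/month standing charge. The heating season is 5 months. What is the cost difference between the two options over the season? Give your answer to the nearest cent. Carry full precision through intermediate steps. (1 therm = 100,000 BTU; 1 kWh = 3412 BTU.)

Heat load = 24.1 × 10⁶ BTU = 24,100,000 BTU
Gas: input = 24,100,000 / 0.88 = 27,386,364 BTU = 273.9 therm → 273.9 × €2.85 = €780.51; + 5 × €14.21 standing = €851.56
Electric: 24,100,000 BTU / 3412 = 7,063 kWh → × €0.183 = €1,292.58; + 5 × €21.86 standing = €1,401.88
Difference = |€851.56 − €1,401.88| = €550.32

€550.32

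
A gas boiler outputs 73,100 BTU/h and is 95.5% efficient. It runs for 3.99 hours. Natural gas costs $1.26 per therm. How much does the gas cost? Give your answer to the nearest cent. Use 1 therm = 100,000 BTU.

$3.85

Heat delivered = 73,100 BTU/h × 3.99 h = 291,669 BTU
Gas input = 291,669 / 0.955 = 305,413 BTU
= 305,413 / 100,000 = 3.054 therm
Cost = 3.054 × $1.26/therm = $3.85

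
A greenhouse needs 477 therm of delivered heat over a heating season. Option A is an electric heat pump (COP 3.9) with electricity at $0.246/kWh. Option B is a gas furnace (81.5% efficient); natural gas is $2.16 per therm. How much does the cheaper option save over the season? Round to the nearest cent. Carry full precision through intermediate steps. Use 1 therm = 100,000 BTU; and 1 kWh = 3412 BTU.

Heat load = 477 therm × 100,000 = 47,700,000 BTU
Gas: input = 47,700,000 / 0.815 = 58,527,607 BTU = 585.3 therm → 585.3 × $2.16 = $1,264.20
Heat pump: 47,700,000 BTU / 3412 = 13,980 kWh heat; / 3.9 = 3,585 kWh in → × $0.246 = $881.82
Difference = |$1,264.20 − $881.82| = $382.38

$382.38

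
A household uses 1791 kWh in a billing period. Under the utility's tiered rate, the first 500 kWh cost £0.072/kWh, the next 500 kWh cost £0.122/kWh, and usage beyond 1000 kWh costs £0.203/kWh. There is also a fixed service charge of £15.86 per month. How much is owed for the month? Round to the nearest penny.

First 500 kWh × £0.072 = £36.00
Next 500 kWh × £0.122 = £61.00
Remaining 791 kWh × £0.203 = £160.57
Energy charge = £257.57; + service £15.86 = £273.43

£273.43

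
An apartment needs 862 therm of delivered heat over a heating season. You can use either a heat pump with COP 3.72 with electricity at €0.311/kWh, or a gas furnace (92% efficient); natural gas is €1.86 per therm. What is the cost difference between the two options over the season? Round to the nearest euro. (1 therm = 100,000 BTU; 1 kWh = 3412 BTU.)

€369

Heat load = 862 therm × 100,000 = 86,200,000 BTU
Gas: input = 86,200,000 / 0.92 = 93,695,652 BTU = 937 therm → 937 × €1.86 = €1,742.74
Heat pump: 86,200,000 BTU / 3412 = 25,260 kWh heat; / 3.72 = 6,791 kWh in → × €0.311 = €2,112.11
Difference = |€1,742.74 − €2,112.11| = €369.37 ≈ €369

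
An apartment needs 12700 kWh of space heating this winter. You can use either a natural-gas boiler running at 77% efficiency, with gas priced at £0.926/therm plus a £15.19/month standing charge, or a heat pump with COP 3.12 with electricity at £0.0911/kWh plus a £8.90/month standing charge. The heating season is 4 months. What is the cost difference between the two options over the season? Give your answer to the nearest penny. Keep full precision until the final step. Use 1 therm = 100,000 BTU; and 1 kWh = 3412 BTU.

£175.45

Heat load = 12700 kWh × 3412 = 43,332,400 BTU
Gas: input = 43,332,400 / 0.77 = 56,275,844 BTU = 562.8 therm → 562.8 × £0.926 = £521.11; + 4 × £15.19 standing = £581.87
Heat pump: 43,332,400 BTU / 3412 = 12,700 kWh heat; / 3.12 = 4,071 kWh in → × £0.0911 = £370.82; + 4 × £8.90 standing = £406.42
Difference = |£581.87 − £406.42| = £175.45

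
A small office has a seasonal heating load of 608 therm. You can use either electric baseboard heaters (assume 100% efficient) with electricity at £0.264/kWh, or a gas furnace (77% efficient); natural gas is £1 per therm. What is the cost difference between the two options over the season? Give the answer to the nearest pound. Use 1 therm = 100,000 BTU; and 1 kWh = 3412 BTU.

£3915

Heat load = 608 therm × 100,000 = 60,800,000 BTU
Gas: input = 60,800,000 / 0.77 = 78,961,039 BTU = 789.6 therm → 789.6 × £1 = £789.61
Electric: 60,800,000 BTU / 3412 = 17,820 kWh → × £0.264 = £4,704.34
Difference = |£789.61 − £4,704.34| = £3,914.73 ≈ £3915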